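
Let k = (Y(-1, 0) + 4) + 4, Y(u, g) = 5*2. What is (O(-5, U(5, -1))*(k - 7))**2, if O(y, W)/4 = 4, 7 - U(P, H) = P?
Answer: 30976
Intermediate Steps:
Y(u, g) = 10
U(P, H) = 7 - P
O(y, W) = 16 (O(y, W) = 4*4 = 16)
k = 18 (k = (10 + 4) + 4 = 14 + 4 = 18)
(O(-5, U(5, -1))*(k - 7))**2 = (16*(18 - 7))**2 = (16*11)**2 = 176**2 = 30976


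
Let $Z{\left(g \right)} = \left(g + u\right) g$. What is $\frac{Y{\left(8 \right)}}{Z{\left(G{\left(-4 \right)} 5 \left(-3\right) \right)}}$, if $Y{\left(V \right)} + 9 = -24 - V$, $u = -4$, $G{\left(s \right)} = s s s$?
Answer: $- \frac{41}{917760} \approx -4.4674 \cdot 10^{-5}$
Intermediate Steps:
$G{\left(s \right)} = s^{3}$ ($G{\left(s \right)} = s^{2} s = s^{3}$)
$Y{\left(V \right)} = -33 - V$ ($Y{\left(V \right)} = -9 - \left(24 + V\right) = -33 - V$)
$Z{\left(g \right)} = g \left(-4 + g\right)$ ($Z{\left(g \right)} = \left(g - 4\right) g = \left(-4 + g\right) g = g \left(-4 + g\right)$)
$\frac{Y{\left(8 \right)}}{Z{\left(G{\left(-4 \right)} 5 \left(-3\right) \right)}} = \frac{-33 - 8}{\left(-4\right)^{3} \cdot 5 \left(-3\right) \left(-4 + \left(-4\right)^{3} \cdot 5 \left(-3\right)\right)} = \frac{-33 - 8}{\left(-64\right) 5 \left(-3\right) \left(-4 + \left(-64\right) 5 \left(-3\right)\right)} = - \frac{41}{\left(-320\right) \left(-3\right) \left(-4 - -960\right)} = - \frac{41}{960 \left(-4 + 960\right)} = - \frac{41}{960 \cdot 956} = - \frac{41}{917760}$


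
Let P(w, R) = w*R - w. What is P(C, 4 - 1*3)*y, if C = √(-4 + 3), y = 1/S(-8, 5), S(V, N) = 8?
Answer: 0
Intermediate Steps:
y = ⅛ (y = 1/8 = ⅛ ≈ 0.12500)
C = I (C = √(-1) = I ≈ 1.0*I)
P(w, R) = -w + R*w (P(w, R) = R*w - w = -w + R*w)
P(C, 4 - 1*3)*y = (I*(-1 + (4 - 1*3)))*(⅛) = (I*(-1 + (4 - 3)))*(⅛) = (I*(-1 + 1))*(⅛) = (I*0)*(⅛) = 0*(⅛) = 0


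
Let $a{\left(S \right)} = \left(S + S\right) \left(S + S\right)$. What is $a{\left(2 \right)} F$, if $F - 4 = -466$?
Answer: $-7392$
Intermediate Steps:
$F = -462$ ($F = 4 - 466 = -462$)
$a{\left(S \right)} = 4 S^{2}$ ($a{\left(S \right)} = 2 S 2 S = 4 S^{2}$)
$a{\left(2 \right)} F = 4 \cdot 2^{2} \left(-462\right) = 4 \cdot 4 \left(-462\right) = 16 \left(-462\right) = -7392$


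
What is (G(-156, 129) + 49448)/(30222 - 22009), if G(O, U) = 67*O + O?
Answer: 38840/8213 ≈ 4.7291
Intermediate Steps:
G(O, U) = 68*O
(G(-156, 129) + 49448)/(30222 - 22009) = (68*(-156) + 49448)/(30222 - 22009) = (-10608 + 49448)/8213 = 38840*(1/8213) = 38840/8213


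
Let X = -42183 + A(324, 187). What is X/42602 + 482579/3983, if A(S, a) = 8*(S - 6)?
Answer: 2914421203/24240538 ≈ 120.23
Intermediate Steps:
A(S, a) = -48 + 8*S (A(S, a) = 8*(-6 + S) = -48 + 8*S)
X = -39639 (X = -42183 + (-48 + 8*324) = -42183 + (-48 + 2592) = -42183 + 2544 = -39639)
X/42602 + 482579/3983 = -39639/42602 + 482579/3983 = 2914421203/24240538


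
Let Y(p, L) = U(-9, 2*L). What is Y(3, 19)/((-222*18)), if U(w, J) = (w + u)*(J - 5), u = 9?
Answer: 0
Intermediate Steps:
U(w, J) = (-5 + J)*(9 + w) (U(w, J) = (w + 9)*(J - 5) = (9 + w)*(-5 + J) = (-5 + J)*(9 + w))
Y(p, L) = 0 (Y(p, L) = -45 - 5*(-9) + 9*(2*L) + (2*L)*(-9) = -45 + 45 + 18*L - 18*L = 0)
Y(3, 19)/((-222*18)) = 0/((-222*18)) = 0/(-3996) = 0*(-1/3996) = 0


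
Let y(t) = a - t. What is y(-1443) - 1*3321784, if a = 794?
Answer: -3319547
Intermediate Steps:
y(t) = 794 - t
y(-1443) - 1*3321784 = (794 - 1*(-1443)) - 1*3321784 = (794 + 1443) - 3321784 = 2237 - 3321784 = -3319547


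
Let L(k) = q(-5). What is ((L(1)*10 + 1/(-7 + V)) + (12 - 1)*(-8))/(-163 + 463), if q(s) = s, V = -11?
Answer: -497/1080 ≈ -0.46019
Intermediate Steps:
L(k) = -5
((L(1)*10 + 1/(-7 + V)) + (12 - 1)*(-8))/(-163 + 463) = ((-5*10 + 1/(-7 - 11)) + (12 - 1)*(-8))/(-163 + 463) = ((-50 + 1/(-18)) + 11*(-8))/300 = ((-50 - 1/18) - 88)*(1/300) = (-901/18 - 88)*(1/300) = -2485/18*1/300 = -497/1080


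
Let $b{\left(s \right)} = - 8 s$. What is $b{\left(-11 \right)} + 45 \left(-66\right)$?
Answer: $-2882$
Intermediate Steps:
$b{\left(-11 \right)} + 45 \left(-66\right) = \left(-8\right) \left(-11\right) + 45 \left(-66\right) = 88 - 2970 = -2882$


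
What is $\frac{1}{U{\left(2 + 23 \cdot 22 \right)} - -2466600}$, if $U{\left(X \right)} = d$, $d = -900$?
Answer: $\frac{1}{2465700} \approx 4.0556 \cdot 10^{-7}$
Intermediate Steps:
$U{\left(X \right)} = -900$
$\frac{1}{U{\left(2 + 23 \cdot 22 \right)} - -2466600} = \frac{1}{-900 - -2466600} = \frac{1}{-900 + 2466600} = \frac{1}{2465700}$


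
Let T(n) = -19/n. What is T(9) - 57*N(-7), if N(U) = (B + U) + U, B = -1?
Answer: 7676/9 ≈ 852.89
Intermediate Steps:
N(U) = -1 + 2*U (N(U) = (-1 + U) + U = -1 + 2*U)
T(9) - 57*N(-7) = -19/9 - 57*(-1 + 2*(-7)) = -19*1/9 - 57*(-1 - 14) = -19/9 - 57*(-15) = -19/9 + 855 = 7676/9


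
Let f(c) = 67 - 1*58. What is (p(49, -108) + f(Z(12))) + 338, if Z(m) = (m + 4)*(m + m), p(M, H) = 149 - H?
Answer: 604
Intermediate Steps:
Z(m) = 2*m*(4 + m) (Z(m) = (4 + m)*(2*m) = 2*m*(4 + m))
f(c) = 9 (f(c) = 67 - 58 = 9)
(p(49, -108) + f(Z(12))) + 338 = ((149 - 1*(-108)) + 9) + 338 = ((149 + 108) + 9) + 338 = (257 + 9) + 338 = 266 + 338 = 604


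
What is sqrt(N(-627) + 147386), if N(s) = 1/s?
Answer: sqrt(57941710167)/627 ≈ 383.91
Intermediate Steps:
sqrt(N(-627) + 147386) = sqrt(1/(-627) + 147386) = sqrt(-1/627 + 147386) = sqrt(92411021/627) = sqrt(57941710167)/627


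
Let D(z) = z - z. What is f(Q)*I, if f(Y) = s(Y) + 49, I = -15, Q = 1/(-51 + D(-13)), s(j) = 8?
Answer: -855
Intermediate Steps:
D(z) = 0
Q = -1/51 (Q = 1/(-51 + 0) = 1/(-51) = -1/51 ≈ -0.019608)
f(Y) = 57 (f(Y) = 8 + 49 = 57)
f(Q)*I = 57*(-15) = -855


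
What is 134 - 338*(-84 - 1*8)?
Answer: 31230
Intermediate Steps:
134 - 338*(-84 - 1*8) = 134 - 338*(-84 - 8) = 134 - 338*(-92) = 134 + 31096 = 31230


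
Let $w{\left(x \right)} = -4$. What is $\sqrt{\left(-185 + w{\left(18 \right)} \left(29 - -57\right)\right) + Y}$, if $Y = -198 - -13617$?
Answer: $\sqrt{12890} \approx 113.53$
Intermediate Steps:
$Y = 13419$ ($Y = -198 + 13617 = 13419$)
$\sqrt{\left(-185 + w{\left(18 \right)} \left(29 - -57\right)\right) + Y} = \sqrt{\left(-185 - 4 \left(29 - -57\right)\right) + 13419} = \sqrt{\left(-185 - 4 \left(29 + 57\right)\right) + 13419} = \sqrt{\left(-185 - 344\right) + 13419} = \sqrt{-529 + 13419} = \sqrt{12890}$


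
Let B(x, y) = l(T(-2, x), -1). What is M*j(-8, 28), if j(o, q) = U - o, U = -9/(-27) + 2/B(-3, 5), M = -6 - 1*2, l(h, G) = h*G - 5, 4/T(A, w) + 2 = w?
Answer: -440/7 ≈ -62.857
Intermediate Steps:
T(A, w) = 4/(-2 + w)
l(h, G) = -5 + G*h (l(h, G) = G*h - 5 = -5 + G*h)
M = -8 (M = -6 - 2 = -8)
B(x, y) = -5 - 4/(-2 + x)
U = -⅐ (U = -9/(-27) + 2/(((6 - 5*(-3))/(-2 - 3))) = -9*(-1/27) + 2/(((6 + 15)/(-5))) = ⅓ + 2/((-⅕*21)) = ⅓ + 2/(-21/5) = ⅓ + 2*(-5/21) = ⅓ - 10/21 = -⅐ ≈ -0.14286)
j(o, q) = -⅐ - o
M*j(-8, 28) = -8*(-⅐ - 1*(-8)) = -8*(-⅐ + 8) = -8*55/7 = -440/7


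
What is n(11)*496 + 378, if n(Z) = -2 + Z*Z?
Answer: 59402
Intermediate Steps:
n(Z) = -2 + Z²
n(11)*496 + 378 = (-2 + 11²)*496 + 378 = (-2 + 121)*496 + 378 = 119*496 + 378 = 59024 + 378 = 59402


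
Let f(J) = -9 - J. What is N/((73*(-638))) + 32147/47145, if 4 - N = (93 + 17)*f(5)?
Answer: 712211249/1097865615 ≈ 0.64872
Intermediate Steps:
N = 1544 (N = 4 - (93 + 17)*(-9 - 1*5) = 4 - 110*(-9 - 5) = 4 - 110*(-14) = 4 - 1*(-1540) = 4 + 1540 = 1544)
N/((73*(-638))) + 32147/47145 = 1544/((73*(-638))) + 32147/47145 = 1544/(-46574) + 32147*(1/47145) = 1544*(-1/46574) + 32147/47145 = -772/23287 + 32147/47145 = 712211249/1097865615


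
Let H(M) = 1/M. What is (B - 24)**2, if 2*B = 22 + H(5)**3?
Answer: 10556001/62500 ≈ 168.90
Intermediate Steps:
H(M) = 1/M
B = 2751/250 (B = (22 + (1/5)**3)/2 = (22 + 1/125)/2 = (1/2)*(2751/125) = 2751/250 ≈ 11.004)
(B - 24)**2 = (2751/250 - 24)**2 = (-3249/250)**2 = 10556001/62500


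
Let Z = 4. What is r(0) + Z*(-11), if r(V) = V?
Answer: -44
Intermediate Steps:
r(0) + Z*(-11) = 0 + 4*(-11) = 0 - 44 = -44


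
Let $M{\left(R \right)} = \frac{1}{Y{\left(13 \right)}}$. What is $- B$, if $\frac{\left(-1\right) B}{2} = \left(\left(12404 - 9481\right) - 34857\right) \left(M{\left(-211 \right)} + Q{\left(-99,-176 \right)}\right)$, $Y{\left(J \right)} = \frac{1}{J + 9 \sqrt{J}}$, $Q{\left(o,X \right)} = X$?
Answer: $10410484 - 574812 \sqrt{13} \approx 8.338 \cdot 10^{6}$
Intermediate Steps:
$M{\left(R \right)} = 13 + 9 \sqrt{13}$ ($M{\left(R \right)} = \frac{1}{\frac{1}{13 + 9 \sqrt{13}}} = 13 + 9 \sqrt{13}$)
$B = -10410484 + 574812 \sqrt{13}$ ($B = - 2 \left(\left(12404 - 9481\right) - 34857\right) \left(\left(13 + 9 \sqrt{13}\right) - 176\right) = - 2 \left(2923 - 34857\right) \left(-163 + 9 \sqrt{13}\right) = - 2 \left(- 31934 \left(-163 + 9 \sqrt{13}\right)\right) = - 2 \left(5205242 - 287406 \sqrt{13}\right) = -10410484 + 574812 \sqrt{13} \approx -8.338 \cdot 10^{6}$)
$- B = - (-10410484 + 574812 \sqrt{13}) = 10410484 - 574812 \sqrt{13}$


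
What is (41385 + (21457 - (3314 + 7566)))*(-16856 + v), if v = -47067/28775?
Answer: -25205647302254/28775 ≈ -8.7596e+8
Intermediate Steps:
v = -47067/28775 (v = -47067*1/28775 = -47067/28775 ≈ -1.6357)
(41385 + (21457 - (3314 + 7566)))*(-16856 + v) = (41385 + (21457 - (3314 + 7566)))*(-16856 - 47067/28775) = (41385 + (21457 - 1*10880))*(-485078467/28775) = (41385 + (21457 - 10880))*(-485078467/28775) = (41385 + 10577)*(-485078467/28775) = 51962*(-485078467/28775) = -25205647302254/28775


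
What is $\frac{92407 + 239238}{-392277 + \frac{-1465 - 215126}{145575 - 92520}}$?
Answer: $- \frac{5865141825}{6937490942} \approx -0.84543$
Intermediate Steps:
$\frac{92407 + 239238}{-392277 + \frac{-1465 - 215126}{145575 - 92520}} = \frac{331645}{-392277 - \frac{216591}{53055}} = \frac{331645}{-392277 - \frac{72197}{17685}} = \frac{331645}{- \frac{6937490942}{17685}} = 331645 \left(- \frac{17685}{6937490942}\right) = - \frac{5865141825}{6937490942}$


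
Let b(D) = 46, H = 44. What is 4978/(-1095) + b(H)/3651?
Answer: -2013812/444205 ≈ -4.5335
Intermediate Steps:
4978/(-1095) + b(H)/3651 = 4978/(-1095) + 46/3651 = 4978*(-1/1095) + 46*(1/3651) = -4978/1095 + 46/3651 = -2013812/444205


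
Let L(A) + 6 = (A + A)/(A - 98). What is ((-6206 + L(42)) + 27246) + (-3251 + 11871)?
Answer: 59305/2 ≈ 29653.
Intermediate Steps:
L(A) = -6 + 2*A/(-98 + A) (L(A) = -6 + (A + A)/(A - 98) = -6 + (2*A)/(-98 + A) = -6 + 2*A/(-98 + A))
((-6206 + L(42)) + 27246) + (-3251 + 11871) = ((-6206 + 4*(147 - 1*42)/(-98 + 42)) + 27246) + (-3251 + 11871) = ((-6206 + 4*(147 - 42)/(-56)) + 27246) + 8620 = ((-6206 + 4*(-1/56)*105) + 27246) + 8620 = ((-6206 - 15/2) + 27246) + 8620 = (-12427/2 + 27246) + 8620 = 42065/2 + 8620 = 59305/2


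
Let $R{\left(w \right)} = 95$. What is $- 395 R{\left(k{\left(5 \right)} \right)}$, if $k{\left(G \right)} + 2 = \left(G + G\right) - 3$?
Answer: $-37525$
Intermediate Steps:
$k{\left(G \right)} = -5 + 2 G$ ($k{\left(G \right)} = -2 + \left(\left(G + G\right) - 3\right) = -2 + \left(2 G - 3\right) = -2 + \left(-3 + 2 G\right) = -5 + 2 G$)
$- 395 R{\left(k{\left(5 \right)} \right)} = \left(-395\right) 95 = -37525$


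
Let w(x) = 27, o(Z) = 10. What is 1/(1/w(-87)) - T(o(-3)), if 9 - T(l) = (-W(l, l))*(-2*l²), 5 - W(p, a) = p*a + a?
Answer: -20982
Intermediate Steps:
W(p, a) = 5 - a - a*p (W(p, a) = 5 - (p*a + a) = 5 - (a*p + a) = 5 - (a + a*p) = 5 + (-a - a*p) = 5 - a - a*p)
T(l) = 9 + 2*l²*(-5 + l + l²) (T(l) = 9 - (-(5 - l - l*l))*(-2*l²) = 9 - (-(5 - l - l²))*(-2*l²) = 9 - (-5 + l + l²)*(-2*l²) = 9 - (-2)*l²*(-5 + l + l²) = 9 + 2*l²*(-5 + l + l²))
1/(1/w(-87)) - T(o(-3)) = 1/(1/27) - (9 + 2*10²*(-5 + 10 + 10²)) = 1/(1/27) - (9 + 2*100*(-5 + 10 + 100)) = 27 - (9 + 2*100*105) = 27 - (9 + 21000) = 27 - 1*21009 = 27 - 21009 = -20982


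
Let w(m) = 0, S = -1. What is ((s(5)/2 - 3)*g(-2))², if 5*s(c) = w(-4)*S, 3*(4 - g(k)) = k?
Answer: 196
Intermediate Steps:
g(k) = 4 - k/3
s(c) = 0 (s(c) = (0*(-1))/5 = (⅕)*0 = 0)
((s(5)/2 - 3)*g(-2))² = ((0/2 - 3)*(4 - ⅓*(-2)))² = ((0*(½) - 3)*(4 + ⅔))² = ((0 - 3)*(14/3))² = (-3*14/3)² = (-14)² = 196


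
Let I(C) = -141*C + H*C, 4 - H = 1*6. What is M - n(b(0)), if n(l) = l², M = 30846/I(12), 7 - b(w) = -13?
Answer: -119541/286 ≈ -417.98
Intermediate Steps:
H = -2 (H = 4 - 6 = -2)
b(w) = 20 (b(w) = 7 - 1*(-13) = 7 + 13 = 20)
I(C) = -143*C (I(C) = -141*C - 2*C = -143*C)
M = -5141/286 (M = 30846/((-143*12)) = 30846/(-1716) = 30846*(-1/1716) = -5141/286 ≈ -17.976)
M - n(b(0)) = -5141/286 - 1*20² = -5141/286 - 1*400 = -5141/286 - 400 = -119541/286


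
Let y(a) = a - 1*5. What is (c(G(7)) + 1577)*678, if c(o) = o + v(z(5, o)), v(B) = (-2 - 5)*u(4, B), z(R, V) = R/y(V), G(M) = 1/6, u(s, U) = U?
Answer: 31152631/29 ≈ 1.0742e+6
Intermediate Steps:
y(a) = -5 + a (y(a) = a - 5 = -5 + a)
G(M) = ⅙
z(R, V) = R/(-5 + V)
v(B) = -7*B (v(B) = (-2 - 5)*B = -7*B)
c(o) = o - 35/(-5 + o)
(c(G(7)) + 1577)*678 = ((-35 + (-5 + ⅙)/6)/(-5 + ⅙) + 1577)*678 = ((-35 + (⅙)*(-29/6))/(-29/6) + 1577)*678 = (-6*(-35 - 29/36)/29 + 1577)*678 = (-6/29*(-1289/36) + 1577)*678 = (1289/174 + 1577)*678 = (275687/174)*678 = 31152631/29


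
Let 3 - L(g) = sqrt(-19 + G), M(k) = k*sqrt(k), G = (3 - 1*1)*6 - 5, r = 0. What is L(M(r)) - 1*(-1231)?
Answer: 1234 - 2*I*sqrt(3) ≈ 1234.0 - 3.4641*I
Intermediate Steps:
G = 7 (G = (3 - 1)*6 - 5 = 2*6 - 5 = 12 - 5 = 7)
M(k) = k**(3/2)
L(g) = 3 - 2*I*sqrt(3) (L(g) = 3 - sqrt(-19 + 7) = 3 - sqrt(-12) = 3 - 2*I*sqrt(3))
L(M(r)) - 1*(-1231) = (3 - 2*I*sqrt(3)) - 1*(-1231) = (3 - 2*I*sqrt(3)) + 1231 = 1234 - 2*I*sqrt(3)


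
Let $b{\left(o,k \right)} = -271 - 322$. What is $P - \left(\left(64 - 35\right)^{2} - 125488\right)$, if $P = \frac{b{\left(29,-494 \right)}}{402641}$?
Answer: $\frac{50187992134}{402641} \approx 1.2465 \cdot 10^{5}$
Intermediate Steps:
$b{\left(o,k \right)} = -593$
$P = - \frac{593}{402641} \approx -0.0014728$
$P - \left(\left(64 - 35\right)^{2} - 125488\right) = - \frac{593}{402641} - \left(\left(64 - 35\right)^{2} - 125488\right) = - \frac{593}{402641} - \left(29^{2} - 125488\right) = - \frac{593}{402641} - \left(841 - 125488\right) = - \frac{593}{402641} - -124647 = - \frac{593}{402641} + 124647 = \frac{50187992134}{402641}$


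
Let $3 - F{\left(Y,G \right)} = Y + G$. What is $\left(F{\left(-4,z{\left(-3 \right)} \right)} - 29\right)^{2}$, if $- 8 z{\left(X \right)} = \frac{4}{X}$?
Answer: $\frac{17689}{36} \approx 491.36$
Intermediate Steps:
$z{\left(X \right)} = - \frac{1}{2 X}$ ($z{\left(X \right)} = - \frac{4 \frac{1}{X}}{8} = - \frac{1}{2 X}$)
$F{\left(Y,G \right)} = 3 - G - Y$ ($F{\left(Y,G \right)} = 3 - \left(Y + G\right) = 3 - \left(G + Y\right) = 3 - G - Y$)
$\left(F{\left(-4,z{\left(-3 \right)} \right)} - 29\right)^{2} = \left(\left(3 - - \frac{1}{2 \left(-3\right)} - -4\right) - 29\right)^{2} = \left(\left(3 - \left(- \frac{1}{2}\right) \left(- \frac{1}{3}\right) + 4\right) - 29\right)^{2} = \left(\left(3 - \frac{1}{6} + 4\right) - 29\right)^{2} = \left(\frac{41}{6} - 29\right)^{2} = \left(- \frac{133}{6}\right)^{2} = \frac{17689}{36}$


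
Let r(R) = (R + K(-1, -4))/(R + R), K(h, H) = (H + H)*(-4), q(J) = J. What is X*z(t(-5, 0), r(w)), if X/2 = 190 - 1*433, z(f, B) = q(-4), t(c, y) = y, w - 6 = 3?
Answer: 1944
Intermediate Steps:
w = 9 (w = 6 + 3 = 9)
K(h, H) = -8*H (K(h, H) = (2*H)*(-4) = -8*H)
r(R) = (32 + R)/(2*R) (r(R) = (R - 8*(-4))/(R + R) = (R + 32)/((2*R)) = (32 + R)*(1/(2*R)) = (32 + R)/(2*R))
z(f, B) = -4
X = -486 (X = 2*(190 - 1*433) = 2*(190 - 433) = 2*(-243) = -486)
X*z(t(-5, 0), r(w)) = -486*(-4) = 1944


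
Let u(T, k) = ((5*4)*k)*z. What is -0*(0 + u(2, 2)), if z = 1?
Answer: 0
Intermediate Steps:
u(T, k) = 20*k (u(T, k) = ((5*4)*k)*1 = (20*k)*1 = 20*k)
-0*(0 + u(2, 2)) = -0*(0 + 20*2) = -0*(0 + 40) = -0*40 = -80*0 = 0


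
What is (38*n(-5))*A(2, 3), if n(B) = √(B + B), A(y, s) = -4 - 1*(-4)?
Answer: 0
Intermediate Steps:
A(y, s) = 0 (A(y, s) = -4 + 4 = 0)
n(B) = √2*√B (n(B) = √(2*B) = √2*√B)
(38*n(-5))*A(2, 3) = (38*(√2*√(-5)))*0 = (38*(√2*(I*√5)))*0 = (38*(I*√10))*0 = (38*I*√10)*0 = 0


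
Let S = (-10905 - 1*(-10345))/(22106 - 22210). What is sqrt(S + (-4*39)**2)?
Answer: sqrt(4113694)/13 ≈ 156.02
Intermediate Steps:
S = 70/13 (S = (-10905 + 10345)/(-104) = -560*(-1/104) = 70/13 ≈ 5.3846)
sqrt(S + (-4*39)**2) = sqrt(70/13 + (-4*39)**2) = sqrt(70/13 + (-156)**2) = sqrt(70/13 + 24336) = sqrt(316438/13) = sqrt(4113694)/13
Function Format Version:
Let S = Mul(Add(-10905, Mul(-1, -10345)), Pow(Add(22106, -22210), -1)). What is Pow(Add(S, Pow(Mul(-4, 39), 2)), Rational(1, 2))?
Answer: Mul(Rational(1, 13), Pow(4113694, Rational(1, 2))) ≈ 156.02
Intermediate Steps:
S = Rational(70, 13) (S = Mul(Add(-10905, 10345), Pow(-104, -1)) = Mul(-560, Rational(-1, 104)) = Rational(70, 13) ≈ 5.3846)
Pow(Add(S, Pow(Mul(-4, 39), 2)), Rational(1, 2)) = Pow(Add(Rational(70, 13), Pow(Mul(-4, 39), 2)), Rational(1, 2)) = Pow(Add(Rational(70, 13), Pow(-156, 2)), Rational(1, 2)) = Pow(Add(Rational(70, 13), 24336), Rational(1, 2)) = Pow(Rational(316438, 13), Rational(1, 2)) = Mul(Rational(1, 13), Pow(4113694, Rational(1, 2)))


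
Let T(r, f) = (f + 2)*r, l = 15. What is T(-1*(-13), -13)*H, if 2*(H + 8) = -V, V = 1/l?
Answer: 34463/30 ≈ 1148.8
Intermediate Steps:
V = 1/15 ≈ 0.066667
H = -241/30 (H = -8 + (-1*1/15)/2 = -8 + (½)*(-1/15) = -8 - 1/30 = -241/30 ≈ -8.0333)
T(r, f) = r*(2 + f) (T(r, f) = (2 + f)*r = r*(2 + f))
T(-1*(-13), -13)*H = ((-1*(-13))*(2 - 13))*(-241/30) = (13*(-11))*(-241/30) = -143*(-241/30) = 34463/30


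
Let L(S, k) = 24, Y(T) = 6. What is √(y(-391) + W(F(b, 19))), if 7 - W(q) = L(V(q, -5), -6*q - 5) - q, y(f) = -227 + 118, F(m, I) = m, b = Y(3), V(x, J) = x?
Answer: 2*I*√30 ≈ 10.954*I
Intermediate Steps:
b = 6
y(f) = -109
W(q) = -17 + q (W(q) = 7 - (24 - q) = 7 + (-24 + q) = -17 + q)
√(y(-391) + W(F(b, 19))) = √(-109 + (-17 + 6)) = √(-109 - 11) = √(-120) = 2*I*√30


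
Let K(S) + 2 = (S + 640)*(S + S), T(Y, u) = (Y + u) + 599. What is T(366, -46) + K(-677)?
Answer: 51015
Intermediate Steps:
T(Y, u) = 599 + Y + u
K(S) = -2 + 2*S*(640 + S) (K(S) = -2 + (S + 640)*(S + S) = -2 + (640 + S)*(2*S) = -2 + 2*S*(640 + S))
T(366, -46) + K(-677) = (599 + 366 - 46) + (-2 + 2*(-677)² + 1280*(-677)) = 919 + (-2 + 2*458329 - 866560) = 919 + (-2 + 916658 - 866560) = 919 + 50096 = 51015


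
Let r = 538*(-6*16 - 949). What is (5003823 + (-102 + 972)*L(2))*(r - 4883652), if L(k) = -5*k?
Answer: -27202750531026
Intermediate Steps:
r = -562210 (r = 538*(-96 - 949) = 538*(-1045) = -562210)
(5003823 + (-102 + 972)*L(2))*(r - 4883652) = (5003823 + (-102 + 972)*(-5*2))*(-562210 - 4883652) = (5003823 + 870*(-10))*(-5445862) = (5003823 - 8700)*(-5445862) = 4995123*(-5445862) = -27202750531026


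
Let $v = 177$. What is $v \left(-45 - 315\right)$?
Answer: $-63720$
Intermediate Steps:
$v \left(-45 - 315\right) = 177 \left(-45 - 315\right) = 177 \left(-360\right) = -63720$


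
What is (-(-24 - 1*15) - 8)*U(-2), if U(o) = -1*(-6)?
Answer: 186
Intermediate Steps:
U(o) = 6
(-(-24 - 1*15) - 8)*U(-2) = (-(-24 - 1*15) - 8)*6 = (-(-24 - 15) - 8)*6 = (-1*(-39) - 8)*6 = (39 - 8)*6 = 31*6 = 186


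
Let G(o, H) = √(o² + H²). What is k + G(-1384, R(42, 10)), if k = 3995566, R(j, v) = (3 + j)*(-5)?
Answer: 3995566 + √1966081 ≈ 3.9970e+6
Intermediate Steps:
R(j, v) = -15 - 5*j
G(o, H) = √(H² + o²)
k + G(-1384, R(42, 10)) = 3995566 + √((-15 - 5*42)² + (-1384)²) = 3995566 + √((-15 - 210)² + 1915456) = 3995566 + √((-225)² + 1915456) = 3995566 + √(50625 + 1915456) = 3995566 + √1966081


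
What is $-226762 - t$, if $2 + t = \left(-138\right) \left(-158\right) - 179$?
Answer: $-248385$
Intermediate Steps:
$t = 21623$ ($t = -2 - -21625 = -2 + \left(21804 - 179\right) = -2 + 21625 = 21623$)
$-226762 - t = -226762 - 21623 = -248385$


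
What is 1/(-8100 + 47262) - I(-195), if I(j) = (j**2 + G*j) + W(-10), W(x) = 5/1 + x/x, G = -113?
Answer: -2352304691/39162 ≈ -60066.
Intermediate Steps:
W(x) = 6 (W(x) = 5*1 + 1 = 5 + 1 = 6)
I(j) = 6 + j**2 - 113*j (I(j) = (j**2 - 113*j) + 6 = 6 + j**2 - 113*j)
1/(-8100 + 47262) - I(-195) = 1/(-8100 + 47262) - (6 + (-195)**2 - 113*(-195)) = 1/39162 - (6 + 38025 + 22035) = 1/39162 - 1*60066 = 1/39162 - 60066 = -2352304691/39162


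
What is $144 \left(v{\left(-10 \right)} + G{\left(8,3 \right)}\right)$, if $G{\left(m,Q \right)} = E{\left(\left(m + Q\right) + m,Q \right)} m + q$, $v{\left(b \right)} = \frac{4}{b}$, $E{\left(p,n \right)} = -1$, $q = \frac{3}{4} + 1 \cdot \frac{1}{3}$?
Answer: $- \frac{5268}{5} \approx -1053.6$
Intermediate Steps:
$q = \frac{13}{12}$ ($q = 3 \cdot \frac{1}{4} + 1 \cdot \frac{1}{3} = \frac{3}{4} + \frac{1}{3} = \frac{13}{12} \approx 1.0833$)
$G{\left(m,Q \right)} = \frac{13}{12} - m$ ($G{\left(m,Q \right)} = - m + \frac{13}{12} = \frac{13}{12} - m$)
$144 \left(v{\left(-10 \right)} + G{\left(8,3 \right)}\right) = 144 \left(\frac{4}{-10} + \left(\frac{13}{12} - 8\right)\right) = 144 \left(4 \left(- \frac{1}{10}\right) + \left(\frac{13}{12} - 8\right)\right) = 144 \left(- \frac{2}{5} - \frac{83}{12}\right) = 144 \left(- \frac{439}{60}\right) = - \frac{5268}{5}$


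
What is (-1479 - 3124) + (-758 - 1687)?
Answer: -7048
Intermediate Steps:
(-1479 - 3124) + (-758 - 1687) = -4603 - 2445 = -7048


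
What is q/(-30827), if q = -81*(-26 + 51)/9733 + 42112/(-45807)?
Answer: 502635271/13743895222137 ≈ 3.6572e-5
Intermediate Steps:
q = -502635271/445839531 (q = -81*25*(1/9733) + 42112*(-1/45807) = -2025*1/9733 - 42112/45807 = -2025/9733 - 42112/45807 = -502635271/445839531 ≈ -1.1274)
q/(-30827) = -502635271/445839531/(-30827) = -502635271/445839531*(-1/30827) = 502635271/13743895222137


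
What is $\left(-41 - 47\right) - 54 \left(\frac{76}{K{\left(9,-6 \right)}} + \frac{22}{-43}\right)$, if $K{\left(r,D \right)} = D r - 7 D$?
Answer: $\frac{12110}{43} \approx 281.63$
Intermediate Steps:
$K{\left(r,D \right)} = - 7 D + D r$
$\left(-41 - 47\right) - 54 \left(\frac{76}{K{\left(9,-6 \right)}} + \frac{22}{-43}\right) = \left(-41 - 47\right) - 54 \left(\frac{76}{\left(-6\right) \left(-7 + 9\right)} + \frac{22}{-43}\right) = \left(-41 - 47\right) - 54 \left(\frac{76}{\left(-6\right) 2} + 22 \left(- \frac{1}{43}\right)\right) = -88 - 54 \left(\frac{76}{-12} - \frac{22}{43}\right) = -88 - 54 \left(76 \left(- \frac{1}{12}\right) - \frac{22}{43}\right) = -88 - 54 \left(- \frac{19}{3} - \frac{22}{43}\right) = -88 - - \frac{15894}{43} = -88 + \frac{15894}{43} = \frac{12110}{43}$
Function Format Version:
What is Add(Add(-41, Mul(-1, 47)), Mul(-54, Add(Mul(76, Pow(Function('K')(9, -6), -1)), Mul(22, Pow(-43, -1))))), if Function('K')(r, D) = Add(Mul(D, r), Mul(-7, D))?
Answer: Rational(12110, 43) ≈ 281.63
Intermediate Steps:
Function('K')(r, D) = Add(Mul(-7, D), Mul(D, r))
Add(Add(-41, Mul(-1, 47)), Mul(-54, Add(Mul(76, Pow(Function('K')(9, -6), -1)), Mul(22, Pow(-43, -1))))) = Add(Add(-41, Mul(-1, 47)), Mul(-54, Add(Mul(76, Pow(Mul(-6, Add(-7, 9)), -1)), Mul(22, Pow(-43, -1))))) = Add(Add(-41, -47), Mul(-54, Add(Mul(76, Pow(Mul(-6, 2), -1)), Mul(22, Rational(-1, 43))))) = Add(-88, Mul(-54, Add(Mul(76, Pow(-12, -1)), Rational(-22, 43)))) = Add(-88, Mul(-54, Add(Mul(76, Rational(-1, 12)), Rational(-22, 43)))) = Add(-88, Mul(-54, Add(Rational(-19, 3), Rational(-22, 43)))) = Add(-88, Mul(-54, Rational(-883, 129))) = Add(-88, Rational(15894, 43)) = Rational(12110, 43)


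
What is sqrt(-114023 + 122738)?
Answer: sqrt(8715) ≈ 93.354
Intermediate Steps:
sqrt(-114023 + 122738) = sqrt(8715)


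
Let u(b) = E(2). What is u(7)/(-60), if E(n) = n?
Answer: -1/30 ≈ -0.033333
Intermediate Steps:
u(b) = 2
u(7)/(-60) = 2/(-60) = 2*(-1/60) = -1/30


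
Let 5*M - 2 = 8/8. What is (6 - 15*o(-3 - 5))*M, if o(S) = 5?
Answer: -207/5 ≈ -41.400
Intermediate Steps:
M = ⅗ (M = ⅖ + (8/8)/5 = ⅖ + (8*(⅛))/5 = ⅖ + (⅕)*1 = ⅖ + ⅕ = ⅗ ≈ 0.60000)
(6 - 15*o(-3 - 5))*M = (6 - 15*5)*(⅗) = (6 - 75)*(⅗) = -69*⅗ = -207/5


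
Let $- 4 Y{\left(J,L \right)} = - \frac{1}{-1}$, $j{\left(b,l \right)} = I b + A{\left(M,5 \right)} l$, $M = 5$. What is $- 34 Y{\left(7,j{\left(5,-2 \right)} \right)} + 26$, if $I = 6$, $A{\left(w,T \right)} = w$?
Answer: $\frac{69}{2} \approx 34.5$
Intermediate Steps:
$j{\left(b,l \right)} = 5 l + 6 b$ ($j{\left(b,l \right)} = 6 b + 5 l = 5 l + 6 b$)
$Y{\left(J,L \right)} = - \frac{1}{4}$ ($Y{\left(J,L \right)} = - \frac{\left(-1\right) \frac{1}{-1}}{4} = - \frac{\left(-1\right) \left(-1\right)}{4} = \left(- \frac{1}{4}\right) 1 = - \frac{1}{4}$)
$- 34 Y{\left(7,j{\left(5,-2 \right)} \right)} + 26 = \left(-34\right) \left(- \frac{1}{4}\right) + 26 = \frac{17}{2} + 26 = \frac{69}{2}$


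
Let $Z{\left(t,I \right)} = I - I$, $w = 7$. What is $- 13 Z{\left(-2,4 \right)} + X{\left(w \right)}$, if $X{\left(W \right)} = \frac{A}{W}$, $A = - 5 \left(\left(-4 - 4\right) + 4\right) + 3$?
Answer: $\frac{23}{7} \approx 3.2857$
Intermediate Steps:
$Z{\left(t,I \right)} = 0$
$A = 23$ ($A = - 5 \left(-8 + 4\right) + 3 = \left(-5\right) \left(-4\right) + 3 = 20 + 3 = 23$)
$X{\left(W \right)} = \frac{23}{W}$
$- 13 Z{\left(-2,4 \right)} + X{\left(w \right)} = \left(-13\right) 0 + \frac{23}{7} = 0 + 23 \cdot \frac{1}{7} = 0 + \frac{23}{7} = \frac{23}{7}$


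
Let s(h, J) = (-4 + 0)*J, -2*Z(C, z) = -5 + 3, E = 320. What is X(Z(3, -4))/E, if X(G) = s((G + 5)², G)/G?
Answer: -1/80 ≈ -0.012500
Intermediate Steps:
Z(C, z) = 1 (Z(C, z) = -(-5 + 3)/2 = -½*(-2) = 1)
s(h, J) = -4*J
X(G) = -4 (X(G) = (-4*G)/G = -4)
X(Z(3, -4))/E = -4/320 = -4*1/320 = -1/80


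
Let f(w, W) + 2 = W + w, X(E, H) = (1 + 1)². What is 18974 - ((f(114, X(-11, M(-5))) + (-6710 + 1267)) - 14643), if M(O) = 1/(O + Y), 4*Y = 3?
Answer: 38944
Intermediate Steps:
Y = ¾ (Y = (¼)*3 = ¾ ≈ 0.75000)
M(O) = 1/(¾ + O) (M(O) = 1/(O + ¾) = 1/(¾ + O))
X(E, H) = 4 (X(E, H) = 2² = 4)
f(w, W) = -2 + W + w (f(w, W) = -2 + (W + w) = -2 + W + w)
18974 - ((f(114, X(-11, M(-5))) + (-6710 + 1267)) - 14643) = 18974 - (((-2 + 4 + 114) + (-6710 + 1267)) - 14643) = 18974 - ((116 - 5443) - 14643) = 18974 - (-5327 - 14643) = 18974 - 1*(-19970) = 18974 + 19970 = 38944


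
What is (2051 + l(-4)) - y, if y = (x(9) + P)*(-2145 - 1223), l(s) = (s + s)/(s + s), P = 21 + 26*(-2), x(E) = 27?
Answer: -11420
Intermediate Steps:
P = -31 (P = 21 - 52 = -31)
l(s) = 1 (l(s) = (2*s)/((2*s)) = (2*s)*(1/(2*s)) = 1)
y = 13472 (y = (27 - 31)*(-2145 - 1223) = -4*(-3368) = 13472)
(2051 + l(-4)) - y = (2051 + 1) - 1*13472 = 2052 - 13472 = -11420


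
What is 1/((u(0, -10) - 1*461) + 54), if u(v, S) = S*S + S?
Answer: -1/317 ≈ -0.0031546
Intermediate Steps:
u(v, S) = S + S² (u(v, S) = S² + S = S + S²)
1/((u(0, -10) - 1*461) + 54) = 1/((-10*(1 - 10) - 1*461) + 54) = 1/((-10*(-9) - 461) + 54) = 1/((90 - 461) + 54) = 1/(-371 + 54) = 1/(-317) = -1/317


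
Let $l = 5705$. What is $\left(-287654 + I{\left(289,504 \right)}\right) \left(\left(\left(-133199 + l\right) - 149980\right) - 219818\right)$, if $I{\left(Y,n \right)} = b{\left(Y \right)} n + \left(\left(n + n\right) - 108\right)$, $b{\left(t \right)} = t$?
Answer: $70166906616$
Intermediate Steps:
$I{\left(Y,n \right)} = -108 + 2 n + Y n$ ($I{\left(Y,n \right)} = Y n + \left(\left(n + n\right) - 108\right) = Y n + \left(2 n - 108\right) = Y n + \left(-108 + 2 n\right) = -108 + 2 n + Y n$)
$\left(-287654 + I{\left(289,504 \right)}\right) \left(\left(\left(-133199 + l\right) - 149980\right) - 219818\right) = \left(-287654 + \left(-108 + 2 \cdot 504 + 289 \cdot 504\right)\right) \left(\left(\left(-133199 + 5705\right) - 149980\right) - 219818\right) = \left(-287654 + \left(-108 + 1008 + 145656\right)\right) \left(\left(-127494 - 149980\right) - 219818\right) = \left(-287654 + 146556\right) \left(-277474 - 219818\right) = \left(-141098\right) \left(-497292\right) = 70166906616$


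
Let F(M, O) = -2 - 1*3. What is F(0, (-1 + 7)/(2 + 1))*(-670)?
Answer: 3350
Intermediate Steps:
F(M, O) = -5 (F(M, O) = -2 - 3 = -5)
F(0, (-1 + 7)/(2 + 1))*(-670) = -5*(-670) = 3350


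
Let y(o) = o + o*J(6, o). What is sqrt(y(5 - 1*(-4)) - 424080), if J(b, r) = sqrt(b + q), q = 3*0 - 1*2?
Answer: 3*I*sqrt(47117) ≈ 651.19*I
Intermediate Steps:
q = -2 (q = 0 - 2 = -2)
J(b, r) = sqrt(-2 + b) (J(b, r) = sqrt(b - 2) = sqrt(-2 + b))
y(o) = 3*o (y(o) = o + o*sqrt(-2 + 6) = o + o*sqrt(4) = o + o*2 = o + 2*o = 3*o)
sqrt(y(5 - 1*(-4)) - 424080) = sqrt(3*(5 - 1*(-4)) - 424080) = sqrt(3*(5 + 4) - 424080) = sqrt(3*9 - 424080) = sqrt(27 - 424080) = sqrt(-424053) = 3*I*sqrt(47117)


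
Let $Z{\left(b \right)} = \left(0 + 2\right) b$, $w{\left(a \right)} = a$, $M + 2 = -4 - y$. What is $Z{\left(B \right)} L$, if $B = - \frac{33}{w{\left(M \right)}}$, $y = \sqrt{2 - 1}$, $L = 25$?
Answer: $\frac{1650}{7} \approx 235.71$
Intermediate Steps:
$y = 1$ ($y = \sqrt{1} = 1$)
$M = -7$ ($M = -2 - 5 = -7$)
$B = \frac{33}{7}$ ($B = - \frac{33}{-7} = \left(-33\right) \left(- \frac{1}{7}\right) = \frac{33}{7} \approx 4.7143$)
$Z{\left(b \right)} = 2 b$
$Z{\left(B \right)} L = 2 \cdot \frac{33}{7} \cdot 25 = \frac{66}{7} \cdot 25 = \frac{1650}{7}$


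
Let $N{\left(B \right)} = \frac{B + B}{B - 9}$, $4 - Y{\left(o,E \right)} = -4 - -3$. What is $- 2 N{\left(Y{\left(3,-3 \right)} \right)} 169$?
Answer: $845$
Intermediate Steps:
$Y{\left(o,E \right)} = 5$ ($Y{\left(o,E \right)} = 4 - \left(-4 - -3\right) = 4 - \left(-4 + 3\right) = 4 - -1 = 4 + 1 = 5$)
$N{\left(B \right)} = \frac{2 B}{-9 + B}$
$- 2 N{\left(Y{\left(3,-3 \right)} \right)} 169 = - 2 \cdot 2 \cdot 5 \frac{1}{-9 + 5} \cdot 169 = - 2 \cdot 2 \cdot 5 \frac{1}{-4} \cdot 169 = - 2 \cdot 2 \cdot 5 \left(- \frac{1}{4}\right) 169 = \left(-2\right) \left(- \frac{5}{2}\right) 169 = 5 \cdot 169 = 845$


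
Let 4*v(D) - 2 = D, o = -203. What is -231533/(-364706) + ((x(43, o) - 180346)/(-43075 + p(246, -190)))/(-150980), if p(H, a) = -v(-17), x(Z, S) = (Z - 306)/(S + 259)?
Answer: 42155947438307733/66406078810720600 ≈ 0.63482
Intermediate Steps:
x(Z, S) = (-306 + Z)/(259 + S)
v(D) = 1/2 + D/4
p(H, a) = 15/4 (p(H, a) = -(1/2 + (1/4)*(-17)) = -(1/2 - 17/4) = -1*(-15/4) = 15/4)
-231533/(-364706) + ((x(43, o) - 180346)/(-43075 + p(246, -190)))/(-150980) = -231533/(-364706) + (((-306 + 43)/(259 - 203) - 180346)/(-43075 + 15/4))/(-150980) = -231533*(-1/364706) + ((-263/56 - 180346)/(-172285/4))*(-1/150980) = 231533/364706 + (((1/56)*(-263) - 180346)*(-4/172285))*(-1/150980) = 231533/364706 + ((-263/56 - 180346)*(-4/172285))*(-1/150980) = 231533/364706 - 10099639/56*(-4/172285)*(-1/150980) = 231533/364706 + (10099639/2411990)*(-1/150980) = 231533/364706 - 10099639/364162250200 = 42155947438307733/66406078810720600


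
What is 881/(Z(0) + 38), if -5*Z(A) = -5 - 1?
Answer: 4405/196 ≈ 22.474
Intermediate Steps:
Z(A) = 6/5 (Z(A) = -(-5 - 1)/5 = -⅕*(-6) = 6/5)
881/(Z(0) + 38) = 881/(6/5 + 38) = 881/(196/5) = 881*(5/196) = 4405/196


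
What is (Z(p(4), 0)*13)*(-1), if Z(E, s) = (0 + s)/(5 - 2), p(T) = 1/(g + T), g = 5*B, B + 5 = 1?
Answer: 0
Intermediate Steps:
B = -4 (B = -5 + 1 = -4)
g = -20 (g = 5*(-4) = -20)
p(T) = 1/(-20 + T)
Z(E, s) = s/3
(Z(p(4), 0)*13)*(-1) = (((1/3)*0)*13)*(-1) = (0*13)*(-1) = 0*(-1) = 0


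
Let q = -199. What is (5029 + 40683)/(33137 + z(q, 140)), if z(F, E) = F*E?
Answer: 45712/5277 ≈ 8.6625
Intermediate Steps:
z(F, E) = E*F
(5029 + 40683)/(33137 + z(q, 140)) = (5029 + 40683)/(33137 + 140*(-199)) = 45712/(33137 - 27860) = 45712/5277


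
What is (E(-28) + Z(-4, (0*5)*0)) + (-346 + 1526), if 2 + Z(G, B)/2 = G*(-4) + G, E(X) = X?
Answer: 1172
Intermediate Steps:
Z(G, B) = -4 - 6*G (Z(G, B) = -4 + 2*(G*(-4) + G) = -4 + 2*(-4*G + G) = -4 + 2*(-3*G) = -4 - 6*G)
(E(-28) + Z(-4, (0*5)*0)) + (-346 + 1526) = (-28 + (-4 - 6*(-4))) + (-346 + 1526) = (-28 + (-4 + 24)) + 1180 = (-28 + 20) + 1180 = -8 + 1180 = 1172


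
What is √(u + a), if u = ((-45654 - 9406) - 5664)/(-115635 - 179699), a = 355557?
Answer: √7753117896449627/147667 ≈ 596.29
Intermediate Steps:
u = 30362/147667 (u = (-55060 - 5664)/(-295334) = -60724*(-1/295334) = 30362/147667 ≈ 0.20561)
√(u + a) = √(30362/147667 + 355557) = √(52504065881/147667) = √7753117896449627/147667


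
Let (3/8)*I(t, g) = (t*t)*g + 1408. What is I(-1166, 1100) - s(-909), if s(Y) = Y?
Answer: 3988035597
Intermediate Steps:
I(t, g) = 11264/3 + 8*g*t²/3 (I(t, g) = 8*((t*t)*g + 1408)/3 = 8*(t²*g + 1408)/3 = 8*(g*t² + 1408)/3 = 8*(1408 + g*t²)/3 = 11264/3 + 8*g*t²/3)
I(-1166, 1100) - s(-909) = (11264/3 + (8/3)*1100*(-1166)²) - 1*(-909) = (11264/3 + (8/3)*1100*1359556) + 909 = (11264/3 + 11964092800/3) + 909 = 3988034688 + 909 = 3988035597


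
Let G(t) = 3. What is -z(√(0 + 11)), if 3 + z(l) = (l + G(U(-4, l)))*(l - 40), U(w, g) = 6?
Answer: 112 + 37*√11 ≈ 234.72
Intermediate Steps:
z(l) = -3 + (-40 + l)*(3 + l) (z(l) = -3 + (l + 3)*(l - 40) = -3 + (3 + l)*(-40 + l) = -3 + (-40 + l)*(3 + l))
-z(√(0 + 11)) = -(-123 + (√(0 + 11))² - 37*√(0 + 11)) = -(-123 + (√11)² - 37*√11) = -(-123 + 11 - 37*√11) = -(-112 - 37*√11) = 112 + 37*√11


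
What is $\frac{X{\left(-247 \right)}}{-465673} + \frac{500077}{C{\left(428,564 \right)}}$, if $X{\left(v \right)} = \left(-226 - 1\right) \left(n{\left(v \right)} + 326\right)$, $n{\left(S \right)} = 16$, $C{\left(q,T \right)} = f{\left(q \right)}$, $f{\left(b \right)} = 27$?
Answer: $\frac{232874452939}{12573171} \approx 18522.0$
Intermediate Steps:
$C{\left(q,T \right)} = 27$
$X{\left(v \right)} = -77634$ ($X{\left(v \right)} = \left(-226 - 1\right) \left(16 + 326\right) = \left(-227\right) 342 = -77634$)
$\frac{X{\left(-247 \right)}}{-465673} + \frac{500077}{C{\left(428,564 \right)}} = - \frac{77634}{-465673} + \frac{500077}{27} = \left(-77634\right) \left(- \frac{1}{465673}\right) + 500077 \cdot \frac{1}{27} = \frac{77634}{465673} + \frac{500077}{27} = \frac{232874452939}{12573171}$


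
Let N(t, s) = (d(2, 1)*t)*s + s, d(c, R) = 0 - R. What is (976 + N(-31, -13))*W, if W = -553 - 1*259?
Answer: -454720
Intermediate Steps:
d(c, R) = -R
W = -812 (W = -553 - 259 = -812)
N(t, s) = s - s*t (N(t, s) = ((-1*1)*t)*s + s = (-t)*s + s = -s*t + s = s - s*t)
(976 + N(-31, -13))*W = (976 - 13*(1 - 1*(-31)))*(-812) = (976 - 13*(1 + 31))*(-812) = (976 - 13*32)*(-812) = (976 - 416)*(-812) = 560*(-812) = -454720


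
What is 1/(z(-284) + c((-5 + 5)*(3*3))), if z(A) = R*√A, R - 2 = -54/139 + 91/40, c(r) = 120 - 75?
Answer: 38642000/5422597839 - 6674780*I*√71/5422597839 ≈ 0.0071261 - 0.010372*I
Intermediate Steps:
c(r) = 45
R = 21609/5560 (R = 2 + (-54/139 + 91/40) = 2 + 10489/5560 = 21609/5560 ≈ 3.8865)
z(A) = 21609*√A/5560
1/(z(-284) + c((-5 + 5)*(3*3))) = 1/(21609*√(-284)/5560 + 45) = 1/(21609*(2*I*√71)/5560 + 45) = 1/(21609*I*√71/2780 + 45) = 1/(45 + 21609*I*√71/2780)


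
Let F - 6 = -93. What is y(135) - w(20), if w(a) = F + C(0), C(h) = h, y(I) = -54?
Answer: 33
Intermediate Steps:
F = -87 (F = 6 - 93 = -87)
w(a) = -87 (w(a) = -87 + 0 = -87)
y(135) - w(20) = -54 - 1*(-87) = -54 + 87 = 33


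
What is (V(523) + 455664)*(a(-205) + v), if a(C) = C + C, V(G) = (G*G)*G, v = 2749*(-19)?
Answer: -7554579975171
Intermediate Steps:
v = -52231
V(G) = G³ (V(G) = G²*G = G³)
a(C) = 2*C
(V(523) + 455664)*(a(-205) + v) = (523³ + 455664)*(2*(-205) - 52231) = (143055667 + 455664)*(-410 - 52231) = 143511331*(-52641) = -7554579975171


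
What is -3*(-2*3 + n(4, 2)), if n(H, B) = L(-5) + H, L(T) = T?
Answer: 21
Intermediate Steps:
n(H, B) = -5 + H
-3*(-2*3 + n(4, 2)) = -3*(-2*3 + (-5 + 4)) = -3*(-6 - 1) = -3*(-7) = 21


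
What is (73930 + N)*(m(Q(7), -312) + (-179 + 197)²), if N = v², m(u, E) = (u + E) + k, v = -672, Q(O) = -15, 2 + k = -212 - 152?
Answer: -193914666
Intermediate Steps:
k = -366 (k = -2 + (-212 - 152) = -2 - 364 = -366)
m(u, E) = -366 + E + u (m(u, E) = (u + E) - 366 = (E + u) - 366 = -366 + E + u)
N = 451584 (N = (-672)² = 451584)
(73930 + N)*(m(Q(7), -312) + (-179 + 197)²) = (73930 + 451584)*((-366 - 312 - 15) + (-179 + 197)²) = 525514*(-693 + 18²) = 525514*(-693 + 324) = 525514*(-369) = -193914666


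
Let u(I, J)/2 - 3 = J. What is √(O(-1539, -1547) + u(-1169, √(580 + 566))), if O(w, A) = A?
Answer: √(-1541 + 2*√1146) ≈ 38.384*I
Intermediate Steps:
u(I, J) = 6 + 2*J
√(O(-1539, -1547) + u(-1169, √(580 + 566))) = √(-1547 + (6 + 2*√(580 + 566))) = √(-1547 + (6 + 2*√1146)) = √(-1541 + 2*√1146)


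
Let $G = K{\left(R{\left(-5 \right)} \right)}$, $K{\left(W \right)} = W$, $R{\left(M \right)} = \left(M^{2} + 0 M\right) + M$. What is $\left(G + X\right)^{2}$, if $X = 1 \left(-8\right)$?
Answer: $144$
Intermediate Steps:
$X = -8$
$R{\left(M \right)} = M + M^{2}$ ($R{\left(M \right)} = \left(M^{2} + 0\right) + M = M^{2} + M = M + M^{2}$)
$G = 20$ ($G = - 5 \left(1 - 5\right) = \left(-5\right) \left(-4\right) = 20$)
$\left(G + X\right)^{2} = \left(20 - 8\right)^{2} = 12^{2} = 144$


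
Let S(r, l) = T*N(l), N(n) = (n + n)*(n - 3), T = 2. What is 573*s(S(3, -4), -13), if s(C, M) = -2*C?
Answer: -128352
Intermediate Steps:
N(n) = 2*n*(-3 + n) (N(n) = (2*n)*(-3 + n) = 2*n*(-3 + n))
S(r, l) = 4*l*(-3 + l) (S(r, l) = 2*(2*l*(-3 + l)) = 4*l*(-3 + l))
573*s(S(3, -4), -13) = 573*(-8*(-4)*(-3 - 4)) = 573*(-8*(-4)*(-7)) = 573*(-2*112) = 573*(-224) = -128352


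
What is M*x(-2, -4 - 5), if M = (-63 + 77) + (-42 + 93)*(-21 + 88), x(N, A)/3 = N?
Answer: -20586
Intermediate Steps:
x(N, A) = 3*N
M = 3431 (M = 14 + 51*67 = 14 + 3417 = 3431)
M*x(-2, -4 - 5) = 3431*(3*(-2)) = 3431*(-6) = -20586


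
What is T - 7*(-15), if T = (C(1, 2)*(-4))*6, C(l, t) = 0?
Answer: 105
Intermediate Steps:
T = 0 (T = (0*(-4))*6 = 0*6 = 0)
T - 7*(-15) = 0 - 7*(-15) = 0 + 105 = 105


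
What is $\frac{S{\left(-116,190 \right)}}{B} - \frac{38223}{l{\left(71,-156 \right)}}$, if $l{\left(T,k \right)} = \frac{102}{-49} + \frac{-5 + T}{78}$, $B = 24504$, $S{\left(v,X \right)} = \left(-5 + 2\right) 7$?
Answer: $\frac{198874875059}{6428216} \approx 30938.0$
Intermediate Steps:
$S{\left(v,X \right)} = -21$ ($S{\left(v,X \right)} = \left(-3\right) 7 = -21$)
$l{\left(T,k \right)} = - \frac{8201}{3822} + \frac{T}{78}$ ($l{\left(T,k \right)} = 102 \left(- \frac{1}{49}\right) + \left(-5 + T\right) \frac{1}{78} = - \frac{102}{49} + \left(- \frac{5}{78} + \frac{T}{78}\right) = - \frac{8201}{3822} + \frac{T}{78}$)
$\frac{S{\left(-116,190 \right)}}{B} - \frac{38223}{l{\left(71,-156 \right)}} = - \frac{21}{24504} - \frac{38223}{- \frac{8201}{3822} + \frac{1}{78} \cdot 71} = \left(-21\right) \frac{1}{24504} - \frac{38223}{- \frac{8201}{3822} + \frac{71}{78}} = - \frac{7}{8168} - \frac{38223}{- \frac{787}{637}} = - \frac{7}{8168} - - \frac{24348051}{787} = - \frac{7}{8168} + \frac{24348051}{787} = \frac{198874875059}{6428216}$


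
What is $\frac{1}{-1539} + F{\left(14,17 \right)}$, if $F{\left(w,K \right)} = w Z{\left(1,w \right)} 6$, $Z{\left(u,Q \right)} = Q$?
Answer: $\frac{1809863}{1539} \approx 1176.0$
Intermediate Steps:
$F{\left(w,K \right)} = 6 w^{2}$ ($F{\left(w,K \right)} = w w 6 = w^{2} \cdot 6 = 6 w^{2}$)
$\frac{1}{-1539} + F{\left(14,17 \right)} = \frac{1}{-1539} + 6 \cdot 14^{2} = - \frac{1}{1539} + 6 \cdot 196 = - \frac{1}{1539} + 1176 = \frac{1809863}{1539}$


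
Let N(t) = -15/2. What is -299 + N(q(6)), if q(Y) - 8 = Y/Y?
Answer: -613/2 ≈ -306.50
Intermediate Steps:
q(Y) = 9 (q(Y) = 8 + Y/Y = 8 + 1 = 9)
N(t) = -15/2 (N(t) = -15*½ = -15/2)
-299 + N(q(6)) = -299 - 15/2 = -613/2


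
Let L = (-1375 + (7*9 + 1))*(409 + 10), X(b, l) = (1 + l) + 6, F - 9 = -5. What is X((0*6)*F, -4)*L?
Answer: -1647927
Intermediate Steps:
F = 4 (F = 9 - 5 = 4)
X(b, l) = 7 + l
L = -549309 (L = (-1375 + (63 + 1))*419 = (-1375 + 64)*419 = -1311*419 = -549309)
X((0*6)*F, -4)*L = (7 - 4)*(-549309) = 3*(-549309) = -1647927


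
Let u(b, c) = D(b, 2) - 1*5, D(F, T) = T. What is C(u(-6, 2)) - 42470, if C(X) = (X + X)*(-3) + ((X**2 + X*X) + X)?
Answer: -42437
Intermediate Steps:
u(b, c) = -3 (u(b, c) = 2 - 1*5 = 2 - 5 = -3)
C(X) = -5*X + 2*X**2 (C(X) = (2*X)*(-3) + ((X**2 + X**2) + X) = -6*X + (2*X**2 + X) = -6*X + (X + 2*X**2) = -5*X + 2*X**2)
C(u(-6, 2)) - 42470 = -3*(-5 + 2*(-3)) - 42470 = -3*(-5 - 6) - 42470 = -3*(-11) - 42470 = 33 - 42470 = -42437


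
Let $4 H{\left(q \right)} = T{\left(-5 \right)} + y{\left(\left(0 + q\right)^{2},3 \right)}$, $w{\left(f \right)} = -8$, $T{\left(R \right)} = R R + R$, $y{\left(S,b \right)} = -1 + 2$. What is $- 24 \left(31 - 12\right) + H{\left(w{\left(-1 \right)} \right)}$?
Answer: $- \frac{1803}{4} \approx -450.75$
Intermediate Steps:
$y{\left(S,b \right)} = 1$
$T{\left(R \right)} = R + R^{2}$ ($T{\left(R \right)} = R^{2} + R = R + R^{2}$)
$H{\left(q \right)} = \frac{21}{4}$ ($H{\left(q \right)} = \frac{- 5 \left(1 - 5\right) + 1}{4} = \frac{\left(-5\right) \left(-4\right) + 1}{4} = \frac{20 + 1}{4} = \frac{1}{4} \cdot 21 = \frac{21}{4}$)
$- 24 \left(31 - 12\right) + H{\left(w{\left(-1 \right)} \right)} = - 24 \left(31 - 12\right) + \frac{21}{4} = \left(-24\right) 19 + \frac{21}{4} = -456 + \frac{21}{4} = - \frac{1803}{4}$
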